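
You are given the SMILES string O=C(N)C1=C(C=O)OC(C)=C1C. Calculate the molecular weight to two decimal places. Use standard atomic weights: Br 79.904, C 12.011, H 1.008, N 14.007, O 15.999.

First, the molecular formula is C8H9NO3 (counting implicit H from valence).
  C: 8 × 12.011 = 96.088
  H: 9 × 1.008 = 9.072
  N: 1 × 14.007 = 14.007
  O: 3 × 15.999 = 47.997
Sum: 8×12.011 + 9×1.008 + 1×14.007 + 3×15.999 = 167.164 → 167.16 g/mol.

167.16 g/mol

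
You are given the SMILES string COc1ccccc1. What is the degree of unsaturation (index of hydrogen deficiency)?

Molecular formula: C7H8O.
DoU = (2C + 2 + N − H − X) / 2, where X is the halogen count and O/S are ignored.
    = (2·7 + 2 + 0 − 8 − 0) / 2 = 8 / 2 = 4.

4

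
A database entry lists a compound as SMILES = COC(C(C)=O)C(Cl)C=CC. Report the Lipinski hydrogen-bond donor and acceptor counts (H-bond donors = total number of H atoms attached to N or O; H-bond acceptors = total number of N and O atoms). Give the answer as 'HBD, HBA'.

Donors: find every N or O and count the H atoms it carries.
  atom 2 (O): bond orders sum to 2 → 0 H
  atom 6 (O): bond orders sum to 2 → 0 H
Lipinski HBD = 0.
Acceptors: N atoms = 0, O atoms = 2 → HBA = 2.

0, 2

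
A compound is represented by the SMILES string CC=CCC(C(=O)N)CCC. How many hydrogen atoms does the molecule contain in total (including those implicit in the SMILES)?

Walk through each heavy atom and fill implicit hydrogens from standard valence (C 4, N 3, O 2, S 2, halogen 1):
  atom 1: C, bond orders sum to 1 (valence 4) → 3 H
  atom 2: C, bond orders sum to 3 (valence 4) → 1 H
  atom 3: C, bond orders sum to 3 (valence 4) → 1 H
  atom 4: C, bond orders sum to 2 (valence 4) → 2 H
  atom 5: C, bond orders sum to 3 (valence 4) → 1 H
  atom 6: C, bond orders sum to 4 (valence 4) → 0 H
  atom 7: O, bond orders sum to 2 (valence 2) → 0 H
  atom 8: N, bond orders sum to 1 (valence 3) → 2 H
  atom 9: C, bond orders sum to 2 (valence 4) → 2 H
  atom 10: C, bond orders sum to 2 (valence 4) → 2 H
  atom 11: C, bond orders sum to 1 (valence 4) → 3 H
Total hydrogens: 17.

17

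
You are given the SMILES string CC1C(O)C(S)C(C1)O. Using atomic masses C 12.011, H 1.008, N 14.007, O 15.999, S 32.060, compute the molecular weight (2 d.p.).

First, the molecular formula is C6H12O2S (counting implicit H from valence).
  C: 6 × 12.011 = 72.066
  H: 12 × 1.008 = 12.096
  O: 2 × 15.999 = 31.998
  S: 1 × 32.060 = 32.060
Sum: 6×12.011 + 12×1.008 + 2×15.999 + 1×32.060 = 148.220 → 148.22 g/mol.

148.22 g/mol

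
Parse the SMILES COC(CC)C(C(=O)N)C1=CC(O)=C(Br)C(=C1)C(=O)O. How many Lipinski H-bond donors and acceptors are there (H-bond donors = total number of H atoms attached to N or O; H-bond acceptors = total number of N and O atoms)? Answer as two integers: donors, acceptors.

Donors: find every N or O and count the H atoms it carries.
  atom 2 (O): bond orders sum to 2 → 0 H
  atom 8 (O): bond orders sum to 2 → 0 H
  atom 9 (N): bond orders sum to 1 → 2 H
  atom 13 (O): bond orders sum to 1 → 1 H
  atom 19 (O): bond orders sum to 2 → 0 H
  atom 20 (O): bond orders sum to 1 → 1 H
Lipinski HBD = 4.
Acceptors: N atoms = 1, O atoms = 5 → HBA = 6.

4, 6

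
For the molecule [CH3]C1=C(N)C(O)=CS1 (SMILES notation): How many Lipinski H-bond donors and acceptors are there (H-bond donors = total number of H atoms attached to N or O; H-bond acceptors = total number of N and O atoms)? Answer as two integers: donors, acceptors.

Donors: find every N or O and count the H atoms it carries.
  atom 4 (N): bond orders sum to 1 → 2 H
  atom 6 (O): bond orders sum to 1 → 1 H
Lipinski HBD = 3.
Acceptors: N atoms = 1, O atoms = 1 → HBA = 2.

3, 2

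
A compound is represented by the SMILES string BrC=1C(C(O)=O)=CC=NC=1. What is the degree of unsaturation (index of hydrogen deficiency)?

Molecular formula: C6H4BrNO2.
DoU = (2C + 2 + N − H − X) / 2, where X is the halogen count and O/S are ignored.
    = (2·6 + 2 + 1 − 4 − 1) / 2 = 10 / 2 = 5.

5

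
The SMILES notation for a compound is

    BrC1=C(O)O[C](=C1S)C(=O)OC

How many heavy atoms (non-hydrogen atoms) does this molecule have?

12

Every atom symbol written in the SMILES (organic subset) is one heavy atom; implicit H are not written.
Heavy atoms by element → Br:1, C:6, O:4, S:1.
Total: 12.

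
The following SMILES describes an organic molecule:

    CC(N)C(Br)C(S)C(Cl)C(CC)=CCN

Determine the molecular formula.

C10H20BrClN2S

Walk through each heavy atom and fill implicit hydrogens from standard valence (C 4, N 3, O 2, S 2, halogen 1):
  atom 1: C, bond orders sum to 1 (valence 4) → 3 H
  atom 2: C, bond orders sum to 3 (valence 4) → 1 H
  atom 3: N, bond orders sum to 1 (valence 3) → 2 H
  atom 4: C, bond orders sum to 3 (valence 4) → 1 H
  atom 5: Br (halogen, monovalent) → 0 H
  atom 6: C, bond orders sum to 3 (valence 4) → 1 H
  atom 7: S, bond orders sum to 1 (valence 2) → 1 H
  atom 8: C, bond orders sum to 3 (valence 4) → 1 H
  atom 9: Cl (halogen, monovalent) → 0 H
  atom 10: C, bond orders sum to 4 (valence 4) → 0 H
  atom 11: C, bond orders sum to 2 (valence 4) → 2 H
  atom 12: C, bond orders sum to 1 (valence 4) → 3 H
  atom 13: C, bond orders sum to 3 (valence 4) → 1 H
  atom 14: C, bond orders sum to 2 (valence 4) → 2 H
  atom 15: N, bond orders sum to 1 (valence 3) → 2 H
Totals → C:10, H:20, Br:1, Cl:1, N:2, S:1.
In Hill order: C10H20BrClN2S.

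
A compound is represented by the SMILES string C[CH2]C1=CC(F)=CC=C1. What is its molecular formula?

C8H9F

Walk through each heavy atom and fill implicit hydrogens from standard valence (C 4, N 3, O 2, S 2, halogen 1):
  atom 1: C, bond orders sum to 1 (valence 4) → 3 H
  atom 2: C with explicit H count 2
  atom 3: C, bond orders sum to 4 (valence 4) → 0 H
  atom 4: C, bond orders sum to 3 (valence 4) → 1 H
  atom 5: C, bond orders sum to 4 (valence 4) → 0 H
  atom 6: F (halogen, monovalent) → 0 H
  atom 7: C, bond orders sum to 3 (valence 4) → 1 H
  atom 8: C, bond orders sum to 3 (valence 4) → 1 H
  atom 9: C, bond orders sum to 3 (valence 4) → 1 H
Totals → C:8, H:9, F:1.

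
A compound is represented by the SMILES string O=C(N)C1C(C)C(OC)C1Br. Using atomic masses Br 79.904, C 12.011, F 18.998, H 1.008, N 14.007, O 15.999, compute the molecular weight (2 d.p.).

First, the molecular formula is C7H12BrNO2 (counting implicit H from valence).
  Br: 1 × 79.904 = 79.904
  C: 7 × 12.011 = 84.077
  H: 12 × 1.008 = 12.096
  N: 1 × 14.007 = 14.007
  O: 2 × 15.999 = 31.998
Sum: 1×79.904 + 7×12.011 + 12×1.008 + 1×14.007 + 2×15.999 = 222.082 → 222.08 g/mol.

222.08 g/mol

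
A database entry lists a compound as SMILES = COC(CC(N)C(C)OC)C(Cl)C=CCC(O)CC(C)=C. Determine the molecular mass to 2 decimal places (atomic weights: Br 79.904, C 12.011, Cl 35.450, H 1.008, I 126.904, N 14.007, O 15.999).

First, the molecular formula is C16H30ClNO3 (counting implicit H from valence).
  C: 16 × 12.011 = 192.176
  Cl: 1 × 35.450 = 35.450
  H: 30 × 1.008 = 30.240
  N: 1 × 14.007 = 14.007
  O: 3 × 15.999 = 47.997
Sum: 16×12.011 + 1×35.450 + 30×1.008 + 1×14.007 + 3×15.999 = 319.870 → 319.87 g/mol.

319.87 g/mol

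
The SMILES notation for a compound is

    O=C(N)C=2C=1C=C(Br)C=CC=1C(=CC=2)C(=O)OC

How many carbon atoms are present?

13

Count every carbon token in the SMILES (each C, including those in ring-closure positions and inside branches).
Carbon count: 13.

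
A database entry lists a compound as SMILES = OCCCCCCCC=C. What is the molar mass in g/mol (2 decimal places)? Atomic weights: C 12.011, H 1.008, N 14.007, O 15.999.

First, the molecular formula is C9H18O (counting implicit H from valence).
  C: 9 × 12.011 = 108.099
  H: 18 × 1.008 = 18.144
  O: 1 × 15.999 = 15.999
Sum: 9×12.011 + 18×1.008 + 1×15.999 = 142.242 → 142.24 g/mol.

142.24 g/mol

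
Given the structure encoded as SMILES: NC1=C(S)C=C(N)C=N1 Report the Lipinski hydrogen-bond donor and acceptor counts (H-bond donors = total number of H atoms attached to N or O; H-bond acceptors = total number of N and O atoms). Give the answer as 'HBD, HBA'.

4, 3

Donors: find every N or O and count the H atoms it carries.
  atom 1 (N): bond orders sum to 1 → 2 H
  atom 7 (N): bond orders sum to 1 → 2 H
  atom 9 (N): bond orders sum to 3 → 0 H
Lipinski HBD = 4.
Acceptors: N atoms = 3, O atoms = 0 → HBA = 3.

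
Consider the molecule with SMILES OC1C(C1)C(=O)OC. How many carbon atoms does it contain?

5

Count every carbon token in the SMILES (each C, including those in ring-closure positions and inside branches).
Carbon count: 5.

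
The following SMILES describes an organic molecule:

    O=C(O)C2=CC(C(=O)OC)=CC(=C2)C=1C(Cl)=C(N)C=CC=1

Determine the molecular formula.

Walk through each heavy atom and fill implicit hydrogens from standard valence (C 4, N 3, O 2, S 2, halogen 1):
  atom 1: O, bond orders sum to 2 (valence 2) → 0 H
  atom 2: C, bond orders sum to 4 (valence 4) → 0 H
  atom 3: O, bond orders sum to 1 (valence 2) → 1 H
  atom 4: C, bond orders sum to 4 (valence 4) → 0 H
  atom 5: C, bond orders sum to 3 (valence 4) → 1 H
  atom 6: C, bond orders sum to 4 (valence 4) → 0 H
  atom 7: C, bond orders sum to 4 (valence 4) → 0 H
  atom 8: O, bond orders sum to 2 (valence 2) → 0 H
  atom 9: O, bond orders sum to 2 (valence 2) → 0 H
  atom 10: C, bond orders sum to 1 (valence 4) → 3 H
  atom 11: C, bond orders sum to 3 (valence 4) → 1 H
  atom 12: C, bond orders sum to 4 (valence 4) → 0 H
  atom 13: C, bond orders sum to 3 (valence 4) → 1 H
  atom 14: C, bond orders sum to 4 (valence 4) → 0 H
  atom 15: C, bond orders sum to 4 (valence 4) → 0 H
  atom 16: Cl (halogen, monovalent) → 0 H
  atom 17: C, bond orders sum to 4 (valence 4) → 0 H
  atom 18: N, bond orders sum to 1 (valence 3) → 2 H
  atom 19: C, bond orders sum to 3 (valence 4) → 1 H
  atom 20: C, bond orders sum to 3 (valence 4) → 1 H
  atom 21: C, bond orders sum to 3 (valence 4) → 1 H
Totals → C:15, H:12, Cl:1, N:1, O:4.

C15H12ClNO4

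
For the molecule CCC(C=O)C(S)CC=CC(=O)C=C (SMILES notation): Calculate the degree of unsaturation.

4

Degree of unsaturation = (number of rings) + (number of π bonds).
Ring closures in the SMILES: 0.
π bonds: 4 double bonds (each 1 DoU) → 4 DoU from unsaturation.
Total DoU = 0 + 4 = 4.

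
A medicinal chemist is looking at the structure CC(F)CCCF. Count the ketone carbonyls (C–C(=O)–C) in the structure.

0

Scan the SMILES for the ketone motif — none present.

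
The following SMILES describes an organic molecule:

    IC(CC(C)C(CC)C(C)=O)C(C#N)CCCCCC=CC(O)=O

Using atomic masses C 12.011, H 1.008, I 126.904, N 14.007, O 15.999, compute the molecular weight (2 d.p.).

First, the molecular formula is C19H30INO3 (counting implicit H from valence).
  C: 19 × 12.011 = 228.209
  H: 30 × 1.008 = 30.240
  I: 1 × 126.904 = 126.904
  N: 1 × 14.007 = 14.007
  O: 3 × 15.999 = 47.997
Sum: 19×12.011 + 30×1.008 + 1×126.904 + 1×14.007 + 3×15.999 = 447.357 → 447.36 g/mol.

447.36 g/mol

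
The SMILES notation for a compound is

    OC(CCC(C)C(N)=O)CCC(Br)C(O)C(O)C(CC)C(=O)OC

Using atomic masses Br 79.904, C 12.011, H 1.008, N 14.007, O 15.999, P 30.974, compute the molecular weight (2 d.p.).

First, the molecular formula is C16H30BrNO6 (counting implicit H from valence).
  Br: 1 × 79.904 = 79.904
  C: 16 × 12.011 = 192.176
  H: 30 × 1.008 = 30.240
  N: 1 × 14.007 = 14.007
  O: 6 × 15.999 = 95.994
Sum: 1×79.904 + 16×12.011 + 30×1.008 + 1×14.007 + 6×15.999 = 412.321 → 412.32 g/mol.

412.32 g/mol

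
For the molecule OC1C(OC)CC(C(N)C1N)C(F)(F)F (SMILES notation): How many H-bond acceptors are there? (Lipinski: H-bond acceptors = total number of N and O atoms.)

N atoms: 2; O atoms: 2.
Lipinski HBA = 2 + 2 = 4.

4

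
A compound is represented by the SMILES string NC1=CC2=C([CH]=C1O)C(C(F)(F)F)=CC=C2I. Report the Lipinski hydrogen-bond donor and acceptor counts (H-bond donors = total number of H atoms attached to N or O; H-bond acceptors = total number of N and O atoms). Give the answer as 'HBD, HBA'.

Donors: find every N or O and count the H atoms it carries.
  atom 1 (N): bond orders sum to 1 → 2 H
  atom 8 (O): bond orders sum to 1 → 1 H
Lipinski HBD = 3.
Acceptors: N atoms = 1, O atoms = 1 → HBA = 2.

3, 2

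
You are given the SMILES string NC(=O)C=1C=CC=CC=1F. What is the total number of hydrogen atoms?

Walk through each heavy atom and fill implicit hydrogens from standard valence (C 4, N 3, O 2, S 2, halogen 1):
  atom 1: N, bond orders sum to 1 (valence 3) → 2 H
  atom 2: C, bond orders sum to 4 (valence 4) → 0 H
  atom 3: O, bond orders sum to 2 (valence 2) → 0 H
  atom 4: C, bond orders sum to 4 (valence 4) → 0 H
  atom 5: C, bond orders sum to 3 (valence 4) → 1 H
  atom 6: C, bond orders sum to 3 (valence 4) → 1 H
  atom 7: C, bond orders sum to 3 (valence 4) → 1 H
  atom 8: C, bond orders sum to 3 (valence 4) → 1 H
  atom 9: C, bond orders sum to 4 (valence 4) → 0 H
  atom 10: F (halogen, monovalent) → 0 H
Total hydrogens: 6.

6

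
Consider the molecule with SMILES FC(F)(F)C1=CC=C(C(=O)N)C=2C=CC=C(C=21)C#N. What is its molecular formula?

C13H7F3N2O

Walk through each heavy atom and fill implicit hydrogens from standard valence (C 4, N 3, O 2, S 2, halogen 1):
  atom 1: F (halogen, monovalent) → 0 H
  atom 2: C, bond orders sum to 4 (valence 4) → 0 H
  atom 3: F (halogen, monovalent) → 0 H
  atom 4: F (halogen, monovalent) → 0 H
  atom 5: C, bond orders sum to 4 (valence 4) → 0 H
  atom 6: C, bond orders sum to 3 (valence 4) → 1 H
  atom 7: C, bond orders sum to 3 (valence 4) → 1 H
  atom 8: C, bond orders sum to 4 (valence 4) → 0 H
  atom 9: C, bond orders sum to 4 (valence 4) → 0 H
  atom 10: O, bond orders sum to 2 (valence 2) → 0 H
  atom 11: N, bond orders sum to 1 (valence 3) → 2 H
  atom 12: C, bond orders sum to 4 (valence 4) → 0 H
  atom 13: C, bond orders sum to 3 (valence 4) → 1 H
  atom 14: C, bond orders sum to 3 (valence 4) → 1 H
  atom 15: C, bond orders sum to 3 (valence 4) → 1 H
  atom 16: C, bond orders sum to 4 (valence 4) → 0 H
  atom 17: C, bond orders sum to 4 (valence 4) → 0 H
  atom 18: C, bond orders sum to 4 (valence 4) → 0 H
  atom 19: N, bond orders sum to 3 (valence 3) → 0 H
Totals → C:13, H:7, F:3, N:2, O:1.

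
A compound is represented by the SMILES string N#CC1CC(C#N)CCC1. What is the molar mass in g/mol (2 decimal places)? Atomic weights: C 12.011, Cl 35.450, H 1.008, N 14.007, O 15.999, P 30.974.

First, the molecular formula is C8H10N2 (counting implicit H from valence).
  C: 8 × 12.011 = 96.088
  H: 10 × 1.008 = 10.080
  N: 2 × 14.007 = 28.014
Sum: 8×12.011 + 10×1.008 + 2×14.007 = 134.182 → 134.18 g/mol.

134.18 g/mol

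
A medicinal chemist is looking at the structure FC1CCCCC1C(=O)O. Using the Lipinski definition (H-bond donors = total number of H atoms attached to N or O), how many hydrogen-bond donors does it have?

Donors: find every N or O and count the H atoms it carries.
  atom 9 (O): bond orders sum to 2 → 0 H
  atom 10 (O): bond orders sum to 1 → 1 H
Lipinski HBD = 1.

1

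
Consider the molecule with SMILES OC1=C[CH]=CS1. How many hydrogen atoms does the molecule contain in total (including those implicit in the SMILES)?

4

Walk through each heavy atom and fill implicit hydrogens from standard valence (C 4, N 3, O 2, S 2, halogen 1):
  atom 1: O, bond orders sum to 1 (valence 2) → 1 H
  atom 2: C, bond orders sum to 4 (valence 4) → 0 H
  atom 3: C, bond orders sum to 3 (valence 4) → 1 H
  atom 4: C with explicit H count 1
  atom 5: C, bond orders sum to 3 (valence 4) → 1 H
  atom 6: S, bond orders sum to 2 (valence 2) → 0 H
Total hydrogens: 4.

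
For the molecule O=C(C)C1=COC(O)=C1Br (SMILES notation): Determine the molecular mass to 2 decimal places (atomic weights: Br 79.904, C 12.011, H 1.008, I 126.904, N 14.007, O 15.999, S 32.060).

First, the molecular formula is C6H5BrO3 (counting implicit H from valence).
  Br: 1 × 79.904 = 79.904
  C: 6 × 12.011 = 72.066
  H: 5 × 1.008 = 5.040
  O: 3 × 15.999 = 47.997
Sum: 1×79.904 + 6×12.011 + 5×1.008 + 3×15.999 = 205.007 → 205.01 g/mol.

205.01 g/mol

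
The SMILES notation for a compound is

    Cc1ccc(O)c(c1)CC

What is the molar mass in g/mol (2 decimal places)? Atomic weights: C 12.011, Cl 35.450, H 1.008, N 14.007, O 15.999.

136.19 g/mol

First, the molecular formula is C9H12O (counting implicit H from valence).
  C: 9 × 12.011 = 108.099
  H: 12 × 1.008 = 12.096
  O: 1 × 15.999 = 15.999
Sum: 9×12.011 + 12×1.008 + 1×15.999 = 136.194 → 136.19 g/mol.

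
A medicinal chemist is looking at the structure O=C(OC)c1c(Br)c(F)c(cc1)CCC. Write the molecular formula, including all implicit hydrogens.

C11H12BrFO2

Walk through each heavy atom and fill implicit hydrogens from standard valence (C 4, N 3, O 2, S 2, halogen 1); for lowercase aromatic atoms, an aromatic c carries 1 H when it has two neighbours and 0 H with three, and aromatic n carries 0 H:
  atom 1: O, bond orders sum to 2 (valence 2) → 0 H
  atom 2: C, bond orders sum to 4 (valence 4) → 0 H
  atom 3: O, bond orders sum to 2 (valence 2) → 0 H
  atom 4: C, bond orders sum to 1 (valence 4) → 3 H
  atom 5: aromatic c, 3 neighbours → 0 H
  atom 6: aromatic c, 3 neighbours → 0 H
  atom 7: Br (halogen, monovalent) → 0 H
  atom 8: aromatic c, 3 neighbours → 0 H
  atom 9: F (halogen, monovalent) → 0 H
  atom 10: aromatic c, 3 neighbours → 0 H
  atom 11: aromatic c, 2 neighbours → 1 H
  atom 12: aromatic c, 2 neighbours → 1 H
  atom 13: C, bond orders sum to 2 (valence 4) → 2 H
  atom 14: C, bond orders sum to 2 (valence 4) → 2 H
  atom 15: C, bond orders sum to 1 (valence 4) → 3 H
Totals → C:11, H:12, Br:1, F:1, O:2.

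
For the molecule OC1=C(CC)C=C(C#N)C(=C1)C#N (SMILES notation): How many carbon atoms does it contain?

10

Count every carbon token in the SMILES (each C, including those in ring-closure positions and inside branches).
Carbon count: 10.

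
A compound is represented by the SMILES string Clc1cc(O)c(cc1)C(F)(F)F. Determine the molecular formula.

Walk through each heavy atom and fill implicit hydrogens from standard valence (C 4, N 3, O 2, S 2, halogen 1); for lowercase aromatic atoms, an aromatic c carries 1 H when it has two neighbours and 0 H with three, and aromatic n carries 0 H:
  atom 1: Cl (halogen, monovalent) → 0 H
  atom 2: aromatic c, 3 neighbours → 0 H
  atom 3: aromatic c, 2 neighbours → 1 H
  atom 4: aromatic c, 3 neighbours → 0 H
  atom 5: O, bond orders sum to 1 (valence 2) → 1 H
  atom 6: aromatic c, 3 neighbours → 0 H
  atom 7: aromatic c, 2 neighbours → 1 H
  atom 8: aromatic c, 2 neighbours → 1 H
  atom 9: C, bond orders sum to 4 (valence 4) → 0 H
  atom 10: F (halogen, monovalent) → 0 H
  atom 11: F (halogen, monovalent) → 0 H
  atom 12: F (halogen, monovalent) → 0 H
Totals → C:7, H:4, Cl:1, F:3, O:1.
In Hill order: C7H4ClF3O.

C7H4ClF3O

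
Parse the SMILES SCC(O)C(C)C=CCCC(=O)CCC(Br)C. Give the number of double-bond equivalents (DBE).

2

Degree of unsaturation = (number of rings) + (number of π bonds).
Ring closures in the SMILES: 0.
π bonds: 2 double bonds (each 1 DoU) → 2 DoU from unsaturation.
Total DoU = 0 + 2 = 2.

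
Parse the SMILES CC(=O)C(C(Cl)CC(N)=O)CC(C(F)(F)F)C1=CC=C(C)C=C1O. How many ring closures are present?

In SMILES, each pair of matching ring-closure digits denotes one ring-closing bond; the number of such bonds equals the number of independent rings.
Ring-closure bonds here: 1.

1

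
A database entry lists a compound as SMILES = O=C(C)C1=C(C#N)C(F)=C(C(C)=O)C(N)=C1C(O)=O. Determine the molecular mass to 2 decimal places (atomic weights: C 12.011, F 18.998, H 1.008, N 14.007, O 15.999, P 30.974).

First, the molecular formula is C12H9FN2O4 (counting implicit H from valence).
  C: 12 × 12.011 = 144.132
  F: 1 × 18.998 = 18.998
  H: 9 × 1.008 = 9.072
  N: 2 × 14.007 = 28.014
  O: 4 × 15.999 = 63.996
Sum: 12×12.011 + 1×18.998 + 9×1.008 + 2×14.007 + 4×15.999 = 264.212 → 264.21 g/mol.

264.21 g/mol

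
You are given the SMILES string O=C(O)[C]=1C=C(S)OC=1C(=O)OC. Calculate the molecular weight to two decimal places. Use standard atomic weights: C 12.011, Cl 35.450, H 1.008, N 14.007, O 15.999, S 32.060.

202.18 g/mol

First, the molecular formula is C7H6O5S (counting implicit H from valence).
  C: 7 × 12.011 = 84.077
  H: 6 × 1.008 = 6.048
  O: 5 × 15.999 = 79.995
  S: 1 × 32.060 = 32.060
Sum: 7×12.011 + 6×1.008 + 5×15.999 + 1×32.060 = 202.180 → 202.18 g/mol.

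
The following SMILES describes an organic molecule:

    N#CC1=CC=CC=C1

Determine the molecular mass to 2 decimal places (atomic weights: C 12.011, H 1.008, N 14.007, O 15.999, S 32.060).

103.12 g/mol

First, the molecular formula is C7H5N (counting implicit H from valence).
  C: 7 × 12.011 = 84.077
  H: 5 × 1.008 = 5.040
  N: 1 × 14.007 = 14.007
Sum: 7×12.011 + 5×1.008 + 1×14.007 = 103.124 → 103.12 g/mol.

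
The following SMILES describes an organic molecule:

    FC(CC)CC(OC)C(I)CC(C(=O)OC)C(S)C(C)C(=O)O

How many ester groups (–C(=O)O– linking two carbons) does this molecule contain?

The ester motif appears at heavy-atom position 13 in the SMILES.
Other groups present: 1 carboxylic acid, 1 ether, 1 thiol.
Ester count: 1.

1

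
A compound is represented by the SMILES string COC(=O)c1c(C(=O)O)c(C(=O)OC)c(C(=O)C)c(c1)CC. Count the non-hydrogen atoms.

22

Every atom symbol written in the SMILES (organic subset) is one heavy atom; implicit H are not written.
Heavy atoms by element → C:15, O:7.
Total: 22.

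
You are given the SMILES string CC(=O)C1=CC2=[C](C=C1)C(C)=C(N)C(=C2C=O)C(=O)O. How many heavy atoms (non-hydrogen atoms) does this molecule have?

Every atom symbol written in the SMILES (organic subset) is one heavy atom; implicit H are not written.
Heavy atoms by element → C:15, N:1, O:4.
Total: 20.

20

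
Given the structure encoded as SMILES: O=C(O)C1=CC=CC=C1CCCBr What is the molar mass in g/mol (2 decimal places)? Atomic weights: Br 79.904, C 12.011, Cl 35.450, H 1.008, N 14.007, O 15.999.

243.10 g/mol

First, the molecular formula is C10H11BrO2 (counting implicit H from valence).
  Br: 1 × 79.904 = 79.904
  C: 10 × 12.011 = 120.110
  H: 11 × 1.008 = 11.088
  O: 2 × 15.999 = 31.998
Sum: 1×79.904 + 10×12.011 + 11×1.008 + 2×15.999 = 243.100 → 243.10 g/mol.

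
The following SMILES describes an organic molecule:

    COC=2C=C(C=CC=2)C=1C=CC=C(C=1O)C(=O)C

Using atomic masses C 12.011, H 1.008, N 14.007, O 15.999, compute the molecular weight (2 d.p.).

242.27 g/mol

First, the molecular formula is C15H14O3 (counting implicit H from valence).
  C: 15 × 12.011 = 180.165
  H: 14 × 1.008 = 14.112
  O: 3 × 15.999 = 47.997
Sum: 15×12.011 + 14×1.008 + 3×15.999 = 242.274 → 242.27 g/mol.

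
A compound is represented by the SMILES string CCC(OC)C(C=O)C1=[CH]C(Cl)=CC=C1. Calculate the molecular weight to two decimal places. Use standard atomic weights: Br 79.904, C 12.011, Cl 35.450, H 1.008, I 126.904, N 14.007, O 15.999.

First, the molecular formula is C12H15ClO2 (counting implicit H from valence).
  C: 12 × 12.011 = 144.132
  Cl: 1 × 35.450 = 35.450
  H: 15 × 1.008 = 15.120
  O: 2 × 15.999 = 31.998
Sum: 12×12.011 + 1×35.450 + 15×1.008 + 2×15.999 = 226.700 → 226.70 g/mol.

226.70 g/mol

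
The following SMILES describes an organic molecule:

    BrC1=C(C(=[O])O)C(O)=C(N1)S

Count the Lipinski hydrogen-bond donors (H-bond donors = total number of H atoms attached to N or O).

Donors: find every N or O and count the H atoms it carries.
  atom 5 (O): bond orders sum to 2 → 0 H
  atom 6 (O): bond orders sum to 1 → 1 H
  atom 8 (O): bond orders sum to 1 → 1 H
  atom 10 (N): bond orders sum to 2 → 1 H
Lipinski HBD = 3.

3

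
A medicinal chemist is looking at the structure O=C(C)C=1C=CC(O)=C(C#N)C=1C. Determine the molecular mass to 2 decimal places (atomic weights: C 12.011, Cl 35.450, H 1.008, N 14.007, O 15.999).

First, the molecular formula is C10H9NO2 (counting implicit H from valence).
  C: 10 × 12.011 = 120.110
  H: 9 × 1.008 = 9.072
  N: 1 × 14.007 = 14.007
  O: 2 × 15.999 = 31.998
Sum: 10×12.011 + 9×1.008 + 1×14.007 + 2×15.999 = 175.187 → 175.19 g/mol.

175.19 g/mol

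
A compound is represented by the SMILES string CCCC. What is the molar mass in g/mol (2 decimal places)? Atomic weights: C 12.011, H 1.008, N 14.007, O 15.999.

58.12 g/mol

First, the molecular formula is C4H10 (counting implicit H from valence).
  C: 4 × 12.011 = 48.044
  H: 10 × 1.008 = 10.080
Sum: 4×12.011 + 10×1.008 = 58.124 → 58.12 g/mol.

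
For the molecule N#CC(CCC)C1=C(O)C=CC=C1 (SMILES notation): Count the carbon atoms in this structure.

Count every carbon token in the SMILES (each C, including those in ring-closure positions and inside branches).
Carbon count: 11.

11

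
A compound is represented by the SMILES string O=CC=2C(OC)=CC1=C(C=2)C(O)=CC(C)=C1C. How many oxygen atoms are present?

Scan the SMILES for O atoms (remember two-letter symbols like Cl and Br are single atoms).
Oxygen count: 3.

3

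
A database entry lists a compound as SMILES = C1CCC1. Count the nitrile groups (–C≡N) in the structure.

0

Scan the SMILES for the nitrile motif — none present.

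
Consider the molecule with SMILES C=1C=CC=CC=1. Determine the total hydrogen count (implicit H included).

6

Walk through each heavy atom and fill implicit hydrogens from standard valence (C 4, N 3, O 2, S 2, halogen 1):
  atom 1: C, bond orders sum to 3 (valence 4) → 1 H
  atom 2: C, bond orders sum to 3 (valence 4) → 1 H
  atom 3: C, bond orders sum to 3 (valence 4) → 1 H
  atom 4: C, bond orders sum to 3 (valence 4) → 1 H
  atom 5: C, bond orders sum to 3 (valence 4) → 1 H
  atom 6: C, bond orders sum to 3 (valence 4) → 1 H
Total hydrogens: 6.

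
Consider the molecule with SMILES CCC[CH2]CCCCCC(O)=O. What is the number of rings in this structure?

In SMILES, each pair of matching ring-closure digits denotes one ring-closing bond; the number of such bonds equals the number of independent rings.
Ring-closure bonds here: 0.

0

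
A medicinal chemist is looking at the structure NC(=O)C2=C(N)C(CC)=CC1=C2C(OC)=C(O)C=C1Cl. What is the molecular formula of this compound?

Walk through each heavy atom and fill implicit hydrogens from standard valence (C 4, N 3, O 2, S 2, halogen 1):
  atom 1: N, bond orders sum to 1 (valence 3) → 2 H
  atom 2: C, bond orders sum to 4 (valence 4) → 0 H
  atom 3: O, bond orders sum to 2 (valence 2) → 0 H
  atom 4: C, bond orders sum to 4 (valence 4) → 0 H
  atom 5: C, bond orders sum to 4 (valence 4) → 0 H
  atom 6: N, bond orders sum to 1 (valence 3) → 2 H
  atom 7: C, bond orders sum to 4 (valence 4) → 0 H
  atom 8: C, bond orders sum to 2 (valence 4) → 2 H
  atom 9: C, bond orders sum to 1 (valence 4) → 3 H
  atom 10: C, bond orders sum to 3 (valence 4) → 1 H
  atom 11: C, bond orders sum to 4 (valence 4) → 0 H
  atom 12: C, bond orders sum to 4 (valence 4) → 0 H
  atom 13: C, bond orders sum to 4 (valence 4) → 0 H
  atom 14: O, bond orders sum to 2 (valence 2) → 0 H
  atom 15: C, bond orders sum to 1 (valence 4) → 3 H
  atom 16: C, bond orders sum to 4 (valence 4) → 0 H
  atom 17: O, bond orders sum to 1 (valence 2) → 1 H
  atom 18: C, bond orders sum to 3 (valence 4) → 1 H
  atom 19: C, bond orders sum to 4 (valence 4) → 0 H
  atom 20: Cl (halogen, monovalent) → 0 H
Totals → C:14, H:15, Cl:1, N:2, O:3.

C14H15ClN2O3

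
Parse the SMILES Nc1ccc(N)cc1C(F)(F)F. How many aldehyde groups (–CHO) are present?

0

Scan the SMILES for the aldehyde motif — none present.
Groups that are present: 2 primary amine.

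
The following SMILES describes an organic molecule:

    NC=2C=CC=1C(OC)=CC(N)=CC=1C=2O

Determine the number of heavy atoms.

Every atom symbol written in the SMILES (organic subset) is one heavy atom; implicit H are not written.
Heavy atoms by element → C:11, N:2, O:2.
Total: 15.

15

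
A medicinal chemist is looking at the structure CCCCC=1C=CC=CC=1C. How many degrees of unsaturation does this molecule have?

Molecular formula: C11H16.
DoU = (2C + 2 + N − H − X) / 2, where X is the halogen count and O/S are ignored.
    = (2·11 + 2 + 0 − 16 − 0) / 2 = 8 / 2 = 4.

4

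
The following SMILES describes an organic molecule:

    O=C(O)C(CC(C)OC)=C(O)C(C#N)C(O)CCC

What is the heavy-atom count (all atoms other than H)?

19

Every atom symbol written in the SMILES (organic subset) is one heavy atom; implicit H are not written.
Heavy atoms by element → C:13, N:1, O:5.
Total: 19.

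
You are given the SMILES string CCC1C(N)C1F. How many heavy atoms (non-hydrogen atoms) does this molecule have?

7

Every atom symbol written in the SMILES (organic subset) is one heavy atom; implicit H are not written.
Heavy atoms by element → C:5, F:1, N:1.
Total: 7.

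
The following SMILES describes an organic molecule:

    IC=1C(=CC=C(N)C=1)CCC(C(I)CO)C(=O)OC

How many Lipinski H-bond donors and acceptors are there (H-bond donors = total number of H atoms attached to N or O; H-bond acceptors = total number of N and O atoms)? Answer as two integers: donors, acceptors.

3, 4

Donors: find every N or O and count the H atoms it carries.
  atom 7 (N): bond orders sum to 1 → 2 H
  atom 15 (O): bond orders sum to 1 → 1 H
  atom 17 (O): bond orders sum to 2 → 0 H
  atom 18 (O): bond orders sum to 2 → 0 H
Lipinski HBD = 3.
Acceptors: N atoms = 1, O atoms = 3 → HBA = 4.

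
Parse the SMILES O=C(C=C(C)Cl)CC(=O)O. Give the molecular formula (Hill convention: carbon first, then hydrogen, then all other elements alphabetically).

C6H7ClO3

Walk through each heavy atom and fill implicit hydrogens from standard valence (C 4, N 3, O 2, S 2, halogen 1):
  atom 1: O, bond orders sum to 2 (valence 2) → 0 H
  atom 2: C, bond orders sum to 4 (valence 4) → 0 H
  atom 3: C, bond orders sum to 3 (valence 4) → 1 H
  atom 4: C, bond orders sum to 4 (valence 4) → 0 H
  atom 5: C, bond orders sum to 1 (valence 4) → 3 H
  atom 6: Cl (halogen, monovalent) → 0 H
  atom 7: C, bond orders sum to 2 (valence 4) → 2 H
  atom 8: C, bond orders sum to 4 (valence 4) → 0 H
  atom 9: O, bond orders sum to 2 (valence 2) → 0 H
  atom 10: O, bond orders sum to 1 (valence 2) → 1 H
Totals → C:6, H:7, Cl:1, O:3.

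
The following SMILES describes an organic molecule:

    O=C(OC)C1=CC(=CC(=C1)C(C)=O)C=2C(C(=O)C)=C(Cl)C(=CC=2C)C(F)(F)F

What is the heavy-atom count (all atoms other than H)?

28

Every atom symbol written in the SMILES (organic subset) is one heavy atom; implicit H are not written.
Heavy atoms by element → C:20, Cl:1, F:3, O:4.
Total: 28.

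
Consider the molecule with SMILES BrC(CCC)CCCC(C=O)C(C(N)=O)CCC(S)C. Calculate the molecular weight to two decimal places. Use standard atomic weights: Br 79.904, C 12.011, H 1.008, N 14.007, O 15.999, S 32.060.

366.36 g/mol

First, the molecular formula is C15H28BrNO2S (counting implicit H from valence).
  Br: 1 × 79.904 = 79.904
  C: 15 × 12.011 = 180.165
  H: 28 × 1.008 = 28.224
  N: 1 × 14.007 = 14.007
  O: 2 × 15.999 = 31.998
  S: 1 × 32.060 = 32.060
Sum: 1×79.904 + 15×12.011 + 28×1.008 + 1×14.007 + 2×15.999 + 1×32.060 = 366.358 → 366.36 g/mol.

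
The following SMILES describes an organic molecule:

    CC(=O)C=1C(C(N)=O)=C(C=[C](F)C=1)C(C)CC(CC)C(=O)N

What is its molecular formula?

Walk through each heavy atom and fill implicit hydrogens from standard valence (C 4, N 3, O 2, S 2, halogen 1):
  atom 1: C, bond orders sum to 1 (valence 4) → 3 H
  atom 2: C, bond orders sum to 4 (valence 4) → 0 H
  atom 3: O, bond orders sum to 2 (valence 2) → 0 H
  atom 4: C, bond orders sum to 4 (valence 4) → 0 H
  atom 5: C, bond orders sum to 4 (valence 4) → 0 H
  atom 6: C, bond orders sum to 4 (valence 4) → 0 H
  atom 7: N, bond orders sum to 1 (valence 3) → 2 H
  atom 8: O, bond orders sum to 2 (valence 2) → 0 H
  atom 9: C, bond orders sum to 4 (valence 4) → 0 H
  atom 10: C, bond orders sum to 3 (valence 4) → 1 H
  atom 11: C with explicit H count 0
  atom 12: F (halogen, monovalent) → 0 H
  atom 13: C, bond orders sum to 3 (valence 4) → 1 H
  atom 14: C, bond orders sum to 3 (valence 4) → 1 H
  atom 15: C, bond orders sum to 1 (valence 4) → 3 H
  atom 16: C, bond orders sum to 2 (valence 4) → 2 H
  atom 17: C, bond orders sum to 3 (valence 4) → 1 H
  atom 18: C, bond orders sum to 2 (valence 4) → 2 H
  atom 19: C, bond orders sum to 1 (valence 4) → 3 H
  atom 20: C, bond orders sum to 4 (valence 4) → 0 H
  atom 21: O, bond orders sum to 2 (valence 2) → 0 H
  atom 22: N, bond orders sum to 1 (valence 3) → 2 H
Totals → C:16, H:21, F:1, N:2, O:3.

C16H21FN2O3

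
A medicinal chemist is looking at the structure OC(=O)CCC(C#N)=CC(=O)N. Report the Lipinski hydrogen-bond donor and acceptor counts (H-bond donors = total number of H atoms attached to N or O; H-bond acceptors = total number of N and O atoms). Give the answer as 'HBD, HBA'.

Donors: find every N or O and count the H atoms it carries.
  atom 1 (O): bond orders sum to 1 → 1 H
  atom 3 (O): bond orders sum to 2 → 0 H
  atom 8 (N): bond orders sum to 3 → 0 H
  atom 11 (O): bond orders sum to 2 → 0 H
  atom 12 (N): bond orders sum to 1 → 2 H
Lipinski HBD = 3.
Acceptors: N atoms = 2, O atoms = 3 → HBA = 5.

3, 5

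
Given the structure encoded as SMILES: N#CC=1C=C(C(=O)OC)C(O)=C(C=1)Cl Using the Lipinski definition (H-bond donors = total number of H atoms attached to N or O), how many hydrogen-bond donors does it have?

1

Donors: find every N or O and count the H atoms it carries.
  atom 1 (N): bond orders sum to 3 → 0 H
  atom 7 (O): bond orders sum to 2 → 0 H
  atom 8 (O): bond orders sum to 2 → 0 H
  atom 11 (O): bond orders sum to 1 → 1 H
Lipinski HBD = 1.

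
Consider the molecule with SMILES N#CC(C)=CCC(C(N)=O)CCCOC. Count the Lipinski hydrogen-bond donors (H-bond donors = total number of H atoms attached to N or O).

Donors: find every N or O and count the H atoms it carries.
  atom 1 (N): bond orders sum to 3 → 0 H
  atom 9 (N): bond orders sum to 1 → 2 H
  atom 10 (O): bond orders sum to 2 → 0 H
  atom 14 (O): bond orders sum to 2 → 0 H
Lipinski HBD = 2.

2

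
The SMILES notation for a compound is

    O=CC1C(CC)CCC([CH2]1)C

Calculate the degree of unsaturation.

Degree of unsaturation = (number of rings) + (number of π bonds).
Ring closures in the SMILES: 1.
π bonds: 1 double bond (each 1 DoU) → 1 DoU from unsaturation.
Total DoU = 1 + 1 = 2.

2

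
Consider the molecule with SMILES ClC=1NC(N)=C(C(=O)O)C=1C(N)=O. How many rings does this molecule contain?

1

In SMILES, each pair of matching ring-closure digits denotes one ring-closing bond; the number of such bonds equals the number of independent rings.
Ring-closure bonds here: 1.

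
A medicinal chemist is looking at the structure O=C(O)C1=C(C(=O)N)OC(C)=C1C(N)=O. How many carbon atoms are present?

Count every carbon token in the SMILES (each C, including those in ring-closure positions and inside branches).
Carbon count: 8.

8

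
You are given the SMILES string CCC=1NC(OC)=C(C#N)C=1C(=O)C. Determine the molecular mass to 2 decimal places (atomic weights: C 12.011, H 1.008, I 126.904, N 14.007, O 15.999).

192.22 g/mol

First, the molecular formula is C10H12N2O2 (counting implicit H from valence).
  C: 10 × 12.011 = 120.110
  H: 12 × 1.008 = 12.096
  N: 2 × 14.007 = 28.014
  O: 2 × 15.999 = 31.998
Sum: 10×12.011 + 12×1.008 + 2×14.007 + 2×15.999 = 192.218 → 192.22 g/mol.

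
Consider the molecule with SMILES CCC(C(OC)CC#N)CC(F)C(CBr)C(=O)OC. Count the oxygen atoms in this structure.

3

Scan the SMILES for O atoms (remember two-letter symbols like Cl and Br are single atoms).
Oxygen count: 3.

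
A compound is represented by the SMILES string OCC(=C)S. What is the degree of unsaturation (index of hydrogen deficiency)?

Degree of unsaturation = (number of rings) + (number of π bonds).
Ring closures in the SMILES: 0.
π bonds: 1 double bond (each 1 DoU) → 1 DoU from unsaturation.
Total DoU = 0 + 1 = 1.

1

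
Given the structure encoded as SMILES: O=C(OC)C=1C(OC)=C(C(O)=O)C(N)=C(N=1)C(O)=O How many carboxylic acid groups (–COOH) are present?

The carboxylic acid motif appears at heavy-atom positions 10, 17 in the SMILES.
Other groups present: 1 ester, 1 ether, 1 primary amine.
Carboxylic acid count: 2.

2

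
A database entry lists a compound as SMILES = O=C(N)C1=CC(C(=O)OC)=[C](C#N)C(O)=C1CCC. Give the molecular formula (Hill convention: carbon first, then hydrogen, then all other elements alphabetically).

Walk through each heavy atom and fill implicit hydrogens from standard valence (C 4, N 3, O 2, S 2, halogen 1):
  atom 1: O, bond orders sum to 2 (valence 2) → 0 H
  atom 2: C, bond orders sum to 4 (valence 4) → 0 H
  atom 3: N, bond orders sum to 1 (valence 3) → 2 H
  atom 4: C, bond orders sum to 4 (valence 4) → 0 H
  atom 5: C, bond orders sum to 3 (valence 4) → 1 H
  atom 6: C, bond orders sum to 4 (valence 4) → 0 H
  atom 7: C, bond orders sum to 4 (valence 4) → 0 H
  atom 8: O, bond orders sum to 2 (valence 2) → 0 H
  atom 9: O, bond orders sum to 2 (valence 2) → 0 H
  atom 10: C, bond orders sum to 1 (valence 4) → 3 H
  atom 11: C with explicit H count 0
  atom 12: C, bond orders sum to 4 (valence 4) → 0 H
  atom 13: N, bond orders sum to 3 (valence 3) → 0 H
  atom 14: C, bond orders sum to 4 (valence 4) → 0 H
  atom 15: O, bond orders sum to 1 (valence 2) → 1 H
  atom 16: C, bond orders sum to 4 (valence 4) → 0 H
  atom 17: C, bond orders sum to 2 (valence 4) → 2 H
  atom 18: C, bond orders sum to 2 (valence 4) → 2 H
  atom 19: C, bond orders sum to 1 (valence 4) → 3 H
Totals → C:13, H:14, N:2, O:4.

C13H14N2O4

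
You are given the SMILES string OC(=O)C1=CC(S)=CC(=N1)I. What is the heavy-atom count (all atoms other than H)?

11

Every atom symbol written in the SMILES (organic subset) is one heavy atom; implicit H are not written.
Heavy atoms by element → C:6, I:1, N:1, O:2, S:1.
Total: 11.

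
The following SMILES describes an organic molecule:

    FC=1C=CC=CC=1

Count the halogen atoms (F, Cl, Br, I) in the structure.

Halogen atoms appear at heavy-atom position 1 (1×F).
Halogen count: 1.

1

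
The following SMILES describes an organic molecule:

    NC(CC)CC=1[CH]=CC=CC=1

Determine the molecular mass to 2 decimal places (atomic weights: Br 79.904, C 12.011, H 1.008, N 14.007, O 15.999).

149.24 g/mol

First, the molecular formula is C10H15N (counting implicit H from valence).
  C: 10 × 12.011 = 120.110
  H: 15 × 1.008 = 15.120
  N: 1 × 14.007 = 14.007
Sum: 10×12.011 + 15×1.008 + 1×14.007 = 149.237 → 149.24 g/mol.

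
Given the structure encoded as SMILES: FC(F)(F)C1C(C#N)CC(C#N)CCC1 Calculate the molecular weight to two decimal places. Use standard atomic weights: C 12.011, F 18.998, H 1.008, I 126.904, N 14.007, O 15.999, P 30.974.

216.21 g/mol

First, the molecular formula is C10H11F3N2 (counting implicit H from valence).
  C: 10 × 12.011 = 120.110
  F: 3 × 18.998 = 56.994
  H: 11 × 1.008 = 11.088
  N: 2 × 14.007 = 28.014
Sum: 10×12.011 + 3×18.998 + 11×1.008 + 2×14.007 = 216.206 → 216.21 g/mol.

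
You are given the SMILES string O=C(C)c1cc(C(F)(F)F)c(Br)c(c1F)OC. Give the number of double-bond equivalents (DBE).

5

Molecular formula: C10H7BrF4O2.
DoU = (2C + 2 + N − H − X) / 2, where X is the halogen count and O/S are ignored.
    = (2·10 + 2 + 0 − 7 − 5) / 2 = 10 / 2 = 5.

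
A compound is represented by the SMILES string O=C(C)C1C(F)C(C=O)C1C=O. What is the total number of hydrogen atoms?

9

Walk through each heavy atom and fill implicit hydrogens from standard valence (C 4, N 3, O 2, S 2, halogen 1):
  atom 1: O, bond orders sum to 2 (valence 2) → 0 H
  atom 2: C, bond orders sum to 4 (valence 4) → 0 H
  atom 3: C, bond orders sum to 1 (valence 4) → 3 H
  atom 4: C, bond orders sum to 3 (valence 4) → 1 H
  atom 5: C, bond orders sum to 3 (valence 4) → 1 H
  atom 6: F (halogen, monovalent) → 0 H
  atom 7: C, bond orders sum to 3 (valence 4) → 1 H
  atom 8: C, bond orders sum to 3 (valence 4) → 1 H
  atom 9: O, bond orders sum to 2 (valence 2) → 0 H
  atom 10: C, bond orders sum to 3 (valence 4) → 1 H
  atom 11: C, bond orders sum to 3 (valence 4) → 1 H
  atom 12: O, bond orders sum to 2 (valence 2) → 0 H
Total hydrogens: 9.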